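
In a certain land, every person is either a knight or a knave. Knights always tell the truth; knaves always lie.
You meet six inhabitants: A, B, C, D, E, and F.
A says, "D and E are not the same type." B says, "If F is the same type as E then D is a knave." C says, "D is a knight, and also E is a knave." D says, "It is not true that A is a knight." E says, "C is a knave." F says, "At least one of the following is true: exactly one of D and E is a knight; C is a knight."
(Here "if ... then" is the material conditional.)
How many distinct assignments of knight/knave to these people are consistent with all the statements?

2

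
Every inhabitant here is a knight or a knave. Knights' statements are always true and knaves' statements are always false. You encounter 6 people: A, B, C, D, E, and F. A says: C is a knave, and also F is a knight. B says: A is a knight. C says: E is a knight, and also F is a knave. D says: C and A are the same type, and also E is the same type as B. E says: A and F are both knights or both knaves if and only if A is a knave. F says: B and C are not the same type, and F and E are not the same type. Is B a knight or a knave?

B is a knight.

Consistent assignments: {A=knight, B=knight, C=knave, D=knave, E=knave, F=knight}
In every consistent assignment, B is a knight.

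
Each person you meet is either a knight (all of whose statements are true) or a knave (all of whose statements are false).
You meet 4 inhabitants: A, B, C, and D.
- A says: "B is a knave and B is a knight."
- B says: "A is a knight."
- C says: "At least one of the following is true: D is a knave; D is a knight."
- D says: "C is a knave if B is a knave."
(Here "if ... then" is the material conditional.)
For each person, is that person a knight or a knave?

A is a knave, B is a knave, C is a knight, and D is a knave.

Suppose A is a knight. Then A's statement "B is a knave and B is a knight" would have to be true. Checking the 8 ways to assign the others, none is consistent with every speaker.
(For instance, with B=knave, C=knight, D=knave, A's claim "B is a knave and B is a knight" comes out false where it would need to be true.)
So A must be a knave, making "B is a knave and B is a knight" false. Taking A=knave, B=knave, C=knight, D=knave, each remaining statement checks out:
  B (knave): "A is a knight" — false. ✓
  C (knight): "at least one of the following is true: D is a knave; D is a knight" — true. ✓
  D (knave): "C is a knave if B is a knave" — false. ✓
This is the unique consistent assignment.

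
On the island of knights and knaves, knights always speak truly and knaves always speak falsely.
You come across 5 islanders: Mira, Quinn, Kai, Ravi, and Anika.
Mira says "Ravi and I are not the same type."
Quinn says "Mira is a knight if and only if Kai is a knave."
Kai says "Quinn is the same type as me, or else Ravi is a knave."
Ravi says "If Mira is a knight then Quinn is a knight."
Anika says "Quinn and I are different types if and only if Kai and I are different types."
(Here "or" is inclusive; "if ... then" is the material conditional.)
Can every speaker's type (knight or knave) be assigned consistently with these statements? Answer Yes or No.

Yes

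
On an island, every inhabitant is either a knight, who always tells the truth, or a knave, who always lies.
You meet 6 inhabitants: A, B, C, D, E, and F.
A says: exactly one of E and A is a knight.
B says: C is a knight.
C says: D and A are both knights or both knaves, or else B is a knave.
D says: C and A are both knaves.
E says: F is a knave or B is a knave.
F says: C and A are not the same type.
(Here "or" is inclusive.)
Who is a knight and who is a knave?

A is a knave, B is a knight, C is a knight, D is a knave, E is a knave, and F is a knight.

A is a knave; "exactly one of E and A is a knight" is False, as required.
B is a knight; "C is a knight" is true, as required.
As a knight, C's statement "D and A are both knights or both knaves, or else B is a knave" should be true; it is.
D is a knave, and the claim "C and A are both knaves" is indeed False.
E is a knave, and the claim "F is a knave or B is a knave" is indeed False.
F (knight): "C and A are not the same type" — true. ✓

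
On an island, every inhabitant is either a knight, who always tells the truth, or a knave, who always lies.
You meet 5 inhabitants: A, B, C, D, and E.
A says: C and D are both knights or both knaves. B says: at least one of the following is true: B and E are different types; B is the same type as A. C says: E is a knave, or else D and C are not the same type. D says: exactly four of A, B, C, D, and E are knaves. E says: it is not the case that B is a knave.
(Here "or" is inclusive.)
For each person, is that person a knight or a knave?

A is a knight, B is a knight, C is a knave, D is a knave, and E is a knight.

A is a knight; "C and D are both knights or both knaves" is True, as required.
B (knight): "at least one of the following is true: B and E are different types; B is the same type as A" — True. ✓
C is a knave; "E is a knave, or else D and C are not the same type" is False, as required.
D is a knave, and the claim "exactly four of A, B, C, D, and E are knaves" is indeed False.
E is a knight; "it is not the case that B is a knave" is True, as required.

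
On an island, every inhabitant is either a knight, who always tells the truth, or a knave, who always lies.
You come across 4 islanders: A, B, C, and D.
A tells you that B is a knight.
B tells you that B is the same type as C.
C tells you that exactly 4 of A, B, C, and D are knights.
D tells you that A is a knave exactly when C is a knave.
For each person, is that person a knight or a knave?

Suppose A is a knave. Then A's statement "B is a knight" would have to be false. Checking the 8 ways to assign the others, none is consistent with every speaker.
(For instance, with B=knight, C=knight, D=knight, A's claim "B is a knight" comes out true where it would need to be false.)
So A must be a knight, making "B is a knight" true. Taking A=knight, B=knight, C=knight, D=knight, each remaining statement checks out:
  B (knight): "B is the same type as C" — true. ✓
  C (knight): "exactly 4 of A, B, C, and D are knights" — true. ✓
  D (knight): "A is a knave exactly when C is a knave" — true. ✓
This is the unique consistent assignment.

A is a knight, B is a knight, C is a knight, and D is a knight.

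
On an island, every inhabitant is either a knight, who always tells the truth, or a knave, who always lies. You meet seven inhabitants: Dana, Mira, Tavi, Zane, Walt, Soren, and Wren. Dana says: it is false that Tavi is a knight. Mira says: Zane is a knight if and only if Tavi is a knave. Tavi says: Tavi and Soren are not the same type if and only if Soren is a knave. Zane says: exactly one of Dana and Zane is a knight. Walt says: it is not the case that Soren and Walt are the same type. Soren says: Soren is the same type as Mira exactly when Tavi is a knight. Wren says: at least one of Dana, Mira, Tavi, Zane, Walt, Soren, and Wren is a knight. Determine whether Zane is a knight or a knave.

Zane is a knave.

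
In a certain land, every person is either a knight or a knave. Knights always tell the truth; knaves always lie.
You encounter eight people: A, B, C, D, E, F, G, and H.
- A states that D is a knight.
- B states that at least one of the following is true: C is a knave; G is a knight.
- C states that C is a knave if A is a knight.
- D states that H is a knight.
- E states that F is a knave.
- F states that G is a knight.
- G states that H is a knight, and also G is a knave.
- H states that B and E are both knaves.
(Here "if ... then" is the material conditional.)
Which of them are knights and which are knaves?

A is a knave, B is a knave, C is a knight, D is a knave, E is a knight, F is a knave, G is a knave, and H is a knave.

A (knave): "D is a knight" — False. ✓
As a knave, B's statement "at least one of the following is true: C is a knave; G is a knight" should be False; it is.
C is a knight, and the claim "C is a knave if A is a knight" is indeed True.
D is a knave; "H is a knight" is False, as required.
Since E is a knight, "F is a knave" needs to be True, which holds.
F is a knave; "G is a knight" is False, as required.
G is a knave, so "H is a knight, and also G is a knave" must be False — and it is.
Since H is a knave, "B and E are both knaves" needs to be False, which holds.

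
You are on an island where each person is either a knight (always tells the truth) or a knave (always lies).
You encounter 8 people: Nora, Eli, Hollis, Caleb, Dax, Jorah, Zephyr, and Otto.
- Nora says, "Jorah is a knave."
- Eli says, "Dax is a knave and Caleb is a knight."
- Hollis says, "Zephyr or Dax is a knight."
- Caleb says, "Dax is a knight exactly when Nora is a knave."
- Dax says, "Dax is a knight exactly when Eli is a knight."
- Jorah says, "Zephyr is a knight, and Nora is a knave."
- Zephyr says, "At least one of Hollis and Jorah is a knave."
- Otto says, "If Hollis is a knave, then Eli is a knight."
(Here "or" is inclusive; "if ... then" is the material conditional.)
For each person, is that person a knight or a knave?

Nora is a knight, Eli is a knight, Hollis is a knight, Caleb is a knight, Dax is a knave, Jorah is a knave, Zephyr is a knight, and Otto is a knight.

As a knight, Nora's statement "Jorah is a knave" should be True; it is.
As a knight, Eli's statement "Dax is a knave and Caleb is a knight" should be True; it is.
Hollis is a knight, so "Zephyr or Dax is a knight" must be True — and it is.
Caleb (knight): "Dax is a knight exactly when Nora is a knave" — True. ✓
Dax (knave): "Dax is a knight exactly when Eli is a knight" — false. ✓
Jorah is a knave, so "Zephyr is a knight, and Nora is a knave" must be false — and it is.
Zephyr (knight): "at least one of Hollis and Jorah is a knave" — True. ✓
Otto is a knight, so "if Hollis is a knave, then Eli is a knight" must be True — and it is.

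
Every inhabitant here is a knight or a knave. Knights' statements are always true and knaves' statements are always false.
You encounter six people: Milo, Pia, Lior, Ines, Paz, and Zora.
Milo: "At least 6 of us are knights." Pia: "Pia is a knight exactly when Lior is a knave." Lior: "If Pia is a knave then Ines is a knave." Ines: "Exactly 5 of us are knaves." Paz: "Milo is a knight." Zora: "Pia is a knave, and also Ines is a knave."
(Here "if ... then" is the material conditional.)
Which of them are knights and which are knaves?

Milo is a knave, so "at least 6 of us are knights" must be False — and it is.
Pia is a knave, and the claim "Pia is a knight exactly when Lior is a knave" is indeed False.
Lior is a knave; "if Pia is a knave then Ines is a knave" is False, as required.
Ines is a knight, so "exactly 5 of us are knaves" must be True — and it is.
Paz is a knave, so "Milo is a knight" must be False — and it is.
Since Zora is a knave, "Pia is a knave, and also Ines is a knave" needs to be False, which holds.

Milo is a knave, Pia is a knave, Lior is a knave, Ines is a knight, Paz is a knave, and Zora is a knave.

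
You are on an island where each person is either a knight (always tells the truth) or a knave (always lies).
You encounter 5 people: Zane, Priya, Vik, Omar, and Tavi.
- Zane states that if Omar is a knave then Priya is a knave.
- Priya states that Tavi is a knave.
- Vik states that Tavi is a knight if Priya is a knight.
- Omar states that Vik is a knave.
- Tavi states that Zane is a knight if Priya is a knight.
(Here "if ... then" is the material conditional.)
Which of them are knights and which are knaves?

Zane is a knight, Priya is a knave, Vik is a knight, Omar is a knave, and Tavi is a knight.

Suppose Zane is a knave. Then Zane's statement "if Omar is a knave then Priya is a knave" would have to be false. Checking the 16 ways to assign the others, none is consistent with every speaker.
(For instance, with Priya=knave, Vik=knight, Omar=knave, Tavi=knight, Zane's claim "if Omar is a knave then Priya is a knave" comes out true where it would need to be false.)
So Zane must be a knight, making "if Omar is a knave then Priya is a knave" true. Taking Zane=knight, Priya=knave, Vik=knight, Omar=knave, Tavi=knight, each remaining statement checks out:
  Priya (knave): "Tavi is a knave" — false. ✓
  Vik (knight): "Tavi is a knight if Priya is a knight" — true. ✓
  Omar (knave): "Vik is a knave" — false. ✓
  Tavi (knight): "Zane is a knight if Priya is a knight" — true. ✓
This is the unique consistent assignment.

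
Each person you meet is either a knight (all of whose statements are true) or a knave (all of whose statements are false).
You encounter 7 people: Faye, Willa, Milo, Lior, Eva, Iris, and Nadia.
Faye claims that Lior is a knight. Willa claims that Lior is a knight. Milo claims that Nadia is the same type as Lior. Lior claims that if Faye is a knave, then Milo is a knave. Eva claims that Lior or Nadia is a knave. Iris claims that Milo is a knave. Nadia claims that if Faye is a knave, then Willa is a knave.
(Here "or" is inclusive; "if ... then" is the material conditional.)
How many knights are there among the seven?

The unique consistent assignment is Faye=knight, Willa=knight, Milo=knight, Lior=knight, Eva=knave, Iris=knave, Nadia=knight.
That has 5 knights.

5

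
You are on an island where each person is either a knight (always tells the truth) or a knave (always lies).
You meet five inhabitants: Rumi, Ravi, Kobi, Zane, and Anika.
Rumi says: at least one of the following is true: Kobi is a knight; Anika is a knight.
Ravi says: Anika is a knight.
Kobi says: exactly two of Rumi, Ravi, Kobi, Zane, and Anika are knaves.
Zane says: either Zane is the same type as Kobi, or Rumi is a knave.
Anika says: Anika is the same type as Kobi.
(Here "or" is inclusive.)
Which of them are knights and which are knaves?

Rumi is a knight, Ravi is a knave, Kobi is a knight, Zane is a knight, and Anika is a knave.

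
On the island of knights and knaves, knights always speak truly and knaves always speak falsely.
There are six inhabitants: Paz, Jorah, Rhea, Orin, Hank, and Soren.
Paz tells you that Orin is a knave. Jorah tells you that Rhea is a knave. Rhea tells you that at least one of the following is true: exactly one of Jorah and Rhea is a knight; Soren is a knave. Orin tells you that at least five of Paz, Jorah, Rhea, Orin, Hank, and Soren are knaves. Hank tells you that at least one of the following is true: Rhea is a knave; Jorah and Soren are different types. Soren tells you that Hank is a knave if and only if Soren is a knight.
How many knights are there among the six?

2

The unique consistent assignment is Paz=knight, Jorah=knave, Rhea=knight, Orin=knave, Hank=knave, Soren=knave.
That has 2 knights.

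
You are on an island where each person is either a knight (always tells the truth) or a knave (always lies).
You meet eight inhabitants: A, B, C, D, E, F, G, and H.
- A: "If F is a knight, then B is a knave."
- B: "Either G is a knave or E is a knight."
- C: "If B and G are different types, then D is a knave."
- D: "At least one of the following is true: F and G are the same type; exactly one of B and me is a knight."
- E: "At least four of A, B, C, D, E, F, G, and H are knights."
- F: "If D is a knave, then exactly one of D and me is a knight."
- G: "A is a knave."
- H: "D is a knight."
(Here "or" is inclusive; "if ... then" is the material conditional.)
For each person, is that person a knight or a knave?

Knights: B, C, D, E, F, G, and H. Knaves: A.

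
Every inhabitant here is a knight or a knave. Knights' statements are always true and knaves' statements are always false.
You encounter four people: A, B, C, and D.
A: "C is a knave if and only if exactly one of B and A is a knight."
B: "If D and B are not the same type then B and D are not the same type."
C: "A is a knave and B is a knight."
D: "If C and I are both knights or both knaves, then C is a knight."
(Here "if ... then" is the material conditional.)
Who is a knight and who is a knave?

A is a knave, B is a knight, C is a knight, and D is a knight.

Since A is a knave, "C is a knave if and only if exactly one of B and A is a knight" needs to be False, which holds.
B is a knight, and the claim "if D and B are not the same type then B and D are not the same type" is indeed True.
C is a knight; "A is a knave and B is a knight" is True, as required.
D (knight): "if C and I are both knights or both knaves, then C is a knight" — True. ✓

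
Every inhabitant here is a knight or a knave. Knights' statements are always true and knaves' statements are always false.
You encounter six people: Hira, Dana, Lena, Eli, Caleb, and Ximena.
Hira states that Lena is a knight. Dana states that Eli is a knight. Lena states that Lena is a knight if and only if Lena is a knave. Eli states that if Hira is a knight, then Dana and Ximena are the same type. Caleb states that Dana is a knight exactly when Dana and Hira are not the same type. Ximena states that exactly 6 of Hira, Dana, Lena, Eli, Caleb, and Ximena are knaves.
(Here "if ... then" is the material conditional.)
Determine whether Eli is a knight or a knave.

Eli is a knight.

Consistent assignments: {Hira=knave, Dana=knight, Lena=knave, Eli=knight, Caleb=knight, Ximena=knave}
In every consistent assignment, Eli is a knight.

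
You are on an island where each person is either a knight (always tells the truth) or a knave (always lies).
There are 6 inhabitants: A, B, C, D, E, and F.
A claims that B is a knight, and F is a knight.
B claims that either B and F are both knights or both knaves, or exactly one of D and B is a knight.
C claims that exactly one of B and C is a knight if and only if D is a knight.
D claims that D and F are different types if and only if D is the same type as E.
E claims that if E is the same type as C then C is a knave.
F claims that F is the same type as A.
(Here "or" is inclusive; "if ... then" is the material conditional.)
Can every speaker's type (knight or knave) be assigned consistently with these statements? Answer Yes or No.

Yes

One consistent assignment: A=knight, B=knight, C=knave, D=knave, E=knight, F=knight.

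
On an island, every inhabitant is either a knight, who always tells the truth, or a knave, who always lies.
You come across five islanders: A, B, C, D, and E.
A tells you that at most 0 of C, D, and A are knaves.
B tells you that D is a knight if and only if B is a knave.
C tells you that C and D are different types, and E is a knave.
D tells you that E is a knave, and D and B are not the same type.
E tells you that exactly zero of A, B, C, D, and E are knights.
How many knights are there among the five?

1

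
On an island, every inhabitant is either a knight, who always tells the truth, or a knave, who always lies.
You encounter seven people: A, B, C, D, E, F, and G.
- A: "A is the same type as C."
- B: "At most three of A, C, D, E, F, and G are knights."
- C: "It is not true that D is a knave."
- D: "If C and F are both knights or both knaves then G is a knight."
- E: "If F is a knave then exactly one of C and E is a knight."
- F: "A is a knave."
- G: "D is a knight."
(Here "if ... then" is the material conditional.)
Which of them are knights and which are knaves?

A is a knave, B is a knave, C is a knight, D is a knight, E is a knight, F is a knight, and G is a knight.

A (knave): "A is the same type as C" — false. ✓
B (knave): "at most three of A, C, D, E, F, and G are knights" — false. ✓
C is a knight, and the claim "it is not true that D is a knave" is indeed true.
D is a knight; "if C and F are both knights or both knaves then G is a knight" is true, as required.
E is a knight, so "if F is a knave then exactly one of C and E is a knight" must be true — and it is.
F (knight): "A is a knave" — true. ✓
G is a knight, and the claim "D is a knight" is indeed true.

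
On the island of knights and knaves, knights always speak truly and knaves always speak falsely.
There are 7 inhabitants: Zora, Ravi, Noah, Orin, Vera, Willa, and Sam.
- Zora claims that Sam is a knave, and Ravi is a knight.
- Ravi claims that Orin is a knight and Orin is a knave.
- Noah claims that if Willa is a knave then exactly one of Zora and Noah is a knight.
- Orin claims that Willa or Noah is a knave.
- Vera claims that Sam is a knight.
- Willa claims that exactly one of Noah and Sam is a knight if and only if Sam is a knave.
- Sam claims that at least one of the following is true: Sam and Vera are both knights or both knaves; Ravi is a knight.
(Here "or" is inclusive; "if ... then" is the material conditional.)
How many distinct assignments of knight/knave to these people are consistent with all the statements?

2

Consistent assignments:
  Zora=knave, Ravi=knave, Noah=knight, Orin=knave, Vera=knight, Willa=knight, Sam=knight
  Zora=knave, Ravi=knave, Noah=knave, Orin=knight, Vera=knight, Willa=knave, Sam=knight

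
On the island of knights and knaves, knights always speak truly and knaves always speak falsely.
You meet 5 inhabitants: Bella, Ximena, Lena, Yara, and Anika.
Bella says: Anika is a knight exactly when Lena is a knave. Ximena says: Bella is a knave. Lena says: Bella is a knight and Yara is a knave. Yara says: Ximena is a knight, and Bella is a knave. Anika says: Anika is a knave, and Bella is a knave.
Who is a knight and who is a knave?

Bella is a knight, and the claim "Anika is a knight exactly when Lena is a knave" is indeed true.
Since Ximena is a knave, "Bella is a knave" needs to be False, which holds.
Lena is a knight, and the claim "Bella is a knight and Yara is a knave" is indeed true.
Since Yara is a knave, "Ximena is a knight, and Bella is a knave" needs to be False, which holds.
Anika is a knave; "Anika is a knave, and Bella is a knave" is False, as required.

Bella is a knight, Ximena is a knave, Lena is a knight, Yara is a knave, and Anika is a knave.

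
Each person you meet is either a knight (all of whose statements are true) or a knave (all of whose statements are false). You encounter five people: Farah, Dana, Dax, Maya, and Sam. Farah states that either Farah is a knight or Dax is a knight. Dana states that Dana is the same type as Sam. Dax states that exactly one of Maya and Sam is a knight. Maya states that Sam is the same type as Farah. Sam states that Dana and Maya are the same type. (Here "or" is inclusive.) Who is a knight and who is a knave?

Farah is a knight, Dana is a knight, Dax is a knave, Maya is a knight, and Sam is a knight.

Suppose Farah is a knave. Then Farah's statement "either Farah is a knight or Dax is a knight" would have to be false. Checking the 16 ways to assign the others, none is consistent with every speaker.
(For instance, with Dana=knight, Dax=knave, Maya=knight, Sam=knight, Maya's claim "Sam is the same type as Farah" comes out false where it would need to be true.)
So Farah must be a knight, making "either Farah is a knight or Dax is a knight" true. Taking Farah=knight, Dana=knight, Dax=knave, Maya=knight, Sam=knight, each remaining statement checks out:
  Dana (knight): "Dana is the same type as Sam" — true. ✓
  Dax (knave): "exactly one of Maya and Sam is a knight" — false. ✓
  Maya (knight): "Sam is the same type as Farah" — true. ✓
  Sam (knight): "Dana and Maya are the same type" — true. ✓
This is the unique consistent assignment.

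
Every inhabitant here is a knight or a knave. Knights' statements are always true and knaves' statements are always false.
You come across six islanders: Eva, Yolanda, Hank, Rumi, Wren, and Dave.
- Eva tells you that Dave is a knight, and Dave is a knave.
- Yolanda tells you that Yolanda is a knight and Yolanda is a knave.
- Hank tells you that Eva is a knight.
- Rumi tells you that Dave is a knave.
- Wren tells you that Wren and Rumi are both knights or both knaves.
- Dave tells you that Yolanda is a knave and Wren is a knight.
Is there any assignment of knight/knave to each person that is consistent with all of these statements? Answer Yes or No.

Yes

One consistent assignment: Eva=knave, Yolanda=knave, Hank=knave, Rumi=knight, Wren=knave, Dave=knave.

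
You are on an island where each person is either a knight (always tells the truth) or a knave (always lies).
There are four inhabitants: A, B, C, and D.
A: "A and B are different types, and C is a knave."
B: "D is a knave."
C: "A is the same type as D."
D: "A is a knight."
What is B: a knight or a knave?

B is a knight.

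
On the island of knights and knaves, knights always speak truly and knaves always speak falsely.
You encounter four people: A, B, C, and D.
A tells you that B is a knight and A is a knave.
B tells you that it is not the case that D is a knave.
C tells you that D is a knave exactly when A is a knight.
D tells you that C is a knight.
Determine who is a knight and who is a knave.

A is a knave, B is a knave, C is a knave, and D is a knave.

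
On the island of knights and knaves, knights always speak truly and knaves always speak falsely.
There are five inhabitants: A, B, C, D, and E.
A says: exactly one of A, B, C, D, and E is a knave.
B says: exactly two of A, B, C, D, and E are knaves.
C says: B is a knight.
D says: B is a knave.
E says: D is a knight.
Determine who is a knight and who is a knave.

A is a knave, so "exactly one of A, B, C, D, and E is a knave" must be false — and it is.
B is a knave; "exactly two of A, B, C, D, and E are knaves" is false, as required.
C (knave): "B is a knight" — false. ✓
Since D is a knight, "B is a knave" needs to be True, which holds.
As a knight, E's statement "D is a knight" should be True; it is.

A is a knave, B is a knave, C is a knave, D is a knight, and E is a knight.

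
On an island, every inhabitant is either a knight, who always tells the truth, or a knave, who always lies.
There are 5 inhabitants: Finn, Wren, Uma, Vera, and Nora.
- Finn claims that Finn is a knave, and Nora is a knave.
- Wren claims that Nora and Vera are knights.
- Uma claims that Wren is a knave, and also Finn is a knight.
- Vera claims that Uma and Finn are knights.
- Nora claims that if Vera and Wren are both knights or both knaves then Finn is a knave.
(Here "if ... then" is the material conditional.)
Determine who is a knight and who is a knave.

Finn is a knave, Wren is a knave, Uma is a knave, Vera is a knave, and Nora is a knight.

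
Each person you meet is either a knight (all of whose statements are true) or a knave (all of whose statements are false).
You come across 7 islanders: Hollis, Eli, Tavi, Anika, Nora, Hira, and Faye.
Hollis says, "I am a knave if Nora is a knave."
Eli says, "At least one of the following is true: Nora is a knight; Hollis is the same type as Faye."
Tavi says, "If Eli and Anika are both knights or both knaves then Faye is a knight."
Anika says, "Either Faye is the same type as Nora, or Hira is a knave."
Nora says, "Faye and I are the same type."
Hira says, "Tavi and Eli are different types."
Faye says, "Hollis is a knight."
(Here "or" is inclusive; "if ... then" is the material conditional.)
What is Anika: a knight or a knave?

Anika is a knight.

Consistent assignments: {Hollis=knight, Eli=knight, Tavi=knight, Anika=knight, Nora=knight, Hira=knave, Faye=knight}
In every consistent assignment, Anika is a knight.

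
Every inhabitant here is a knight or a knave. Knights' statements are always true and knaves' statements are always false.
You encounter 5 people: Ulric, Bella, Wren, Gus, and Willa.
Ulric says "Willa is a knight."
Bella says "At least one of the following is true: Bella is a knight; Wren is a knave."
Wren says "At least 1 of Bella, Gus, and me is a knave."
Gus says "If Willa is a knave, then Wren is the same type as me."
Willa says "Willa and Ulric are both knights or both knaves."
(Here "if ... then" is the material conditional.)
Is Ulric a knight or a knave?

Consistent assignments: {Ulric=knight, Bella=knave, Wren=knight, Gus=knight, Willa=knight}
In every consistent assignment, Ulric is a knight.

Ulric is a knight.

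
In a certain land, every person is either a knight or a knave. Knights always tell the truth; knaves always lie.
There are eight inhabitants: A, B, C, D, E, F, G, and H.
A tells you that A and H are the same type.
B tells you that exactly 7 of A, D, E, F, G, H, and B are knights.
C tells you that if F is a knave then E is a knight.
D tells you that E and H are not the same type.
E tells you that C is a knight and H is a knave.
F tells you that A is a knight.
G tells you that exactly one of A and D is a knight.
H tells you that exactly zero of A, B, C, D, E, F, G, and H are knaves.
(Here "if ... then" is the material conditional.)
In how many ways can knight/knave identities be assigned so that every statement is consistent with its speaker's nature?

0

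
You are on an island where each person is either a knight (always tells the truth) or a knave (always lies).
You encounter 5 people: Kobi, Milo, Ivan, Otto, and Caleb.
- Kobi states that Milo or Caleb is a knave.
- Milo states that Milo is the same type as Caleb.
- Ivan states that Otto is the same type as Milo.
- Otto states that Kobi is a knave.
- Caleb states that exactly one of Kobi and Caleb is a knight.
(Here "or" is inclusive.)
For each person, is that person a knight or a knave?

Kobi is a knave, and the claim "Milo or Caleb is a knave" is indeed false.
Milo is a knight; "Milo is the same type as Caleb" is true, as required.
Ivan (knight): "Otto is the same type as Milo" — true. ✓
Otto is a knight, and the claim "Kobi is a knave" is indeed true.
As a knight, Caleb's statement "exactly one of Kobi and Caleb is a knight" should be true; it is.

Kobi is a knave, Milo is a knight, Ivan is a knight, Otto is a knight, and Caleb is a knight.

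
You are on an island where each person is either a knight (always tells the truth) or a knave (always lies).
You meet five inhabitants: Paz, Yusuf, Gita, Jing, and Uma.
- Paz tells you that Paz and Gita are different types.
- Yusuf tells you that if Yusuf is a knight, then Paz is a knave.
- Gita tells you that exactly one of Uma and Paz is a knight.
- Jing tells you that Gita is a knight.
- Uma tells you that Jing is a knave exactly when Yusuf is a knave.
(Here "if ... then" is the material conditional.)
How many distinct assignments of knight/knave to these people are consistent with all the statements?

Consistent assignments:
  Paz=knave, Yusuf=knight, Gita=knave, Jing=knave, Uma=knave

1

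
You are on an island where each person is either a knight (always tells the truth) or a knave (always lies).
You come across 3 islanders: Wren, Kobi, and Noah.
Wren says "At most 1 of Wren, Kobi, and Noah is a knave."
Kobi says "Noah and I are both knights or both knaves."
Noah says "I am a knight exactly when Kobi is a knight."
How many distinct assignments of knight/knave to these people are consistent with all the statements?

1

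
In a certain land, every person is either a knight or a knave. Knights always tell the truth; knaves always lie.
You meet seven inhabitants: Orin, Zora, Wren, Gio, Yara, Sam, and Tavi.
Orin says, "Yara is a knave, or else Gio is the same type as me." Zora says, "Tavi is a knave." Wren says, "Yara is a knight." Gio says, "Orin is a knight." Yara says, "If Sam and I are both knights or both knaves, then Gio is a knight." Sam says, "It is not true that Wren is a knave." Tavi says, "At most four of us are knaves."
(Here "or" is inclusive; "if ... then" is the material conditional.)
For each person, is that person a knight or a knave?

Orin is a knight, Zora is a knave, Wren is a knight, Gio is a knight, Yara is a knight, Sam is a knight, and Tavi is a knight.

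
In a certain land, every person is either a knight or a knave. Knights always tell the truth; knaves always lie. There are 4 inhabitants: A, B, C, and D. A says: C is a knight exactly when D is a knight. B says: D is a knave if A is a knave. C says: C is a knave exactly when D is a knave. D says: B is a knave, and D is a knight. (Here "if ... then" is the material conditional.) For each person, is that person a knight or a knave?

A (knave): "C is a knight exactly when D is a knight" — False. ✓
Since B is a knave, "D is a knave if A is a knave" needs to be False, which holds.
C is a knave, so "C is a knave exactly when D is a knave" must be False — and it is.
D is a knight, and the claim "B is a knave, and D is a knight" is indeed true.

A is a knave, B is a knave, C is a knave, and D is a knight.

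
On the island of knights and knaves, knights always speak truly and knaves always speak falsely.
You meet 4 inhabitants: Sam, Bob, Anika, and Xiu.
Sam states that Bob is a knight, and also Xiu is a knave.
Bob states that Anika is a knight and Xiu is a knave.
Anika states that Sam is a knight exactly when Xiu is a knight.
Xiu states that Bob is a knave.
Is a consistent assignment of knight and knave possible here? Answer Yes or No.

One consistent assignment: Sam=knave, Bob=knave, Anika=knave, Xiu=knight.

Yes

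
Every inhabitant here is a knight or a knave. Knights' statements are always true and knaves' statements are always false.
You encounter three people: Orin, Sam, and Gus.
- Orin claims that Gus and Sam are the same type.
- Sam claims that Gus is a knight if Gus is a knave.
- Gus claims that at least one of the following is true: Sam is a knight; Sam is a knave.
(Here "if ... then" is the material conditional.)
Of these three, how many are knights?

3

The unique consistent assignment is Orin=knight, Sam=knight, Gus=knight.
That has 3 knights.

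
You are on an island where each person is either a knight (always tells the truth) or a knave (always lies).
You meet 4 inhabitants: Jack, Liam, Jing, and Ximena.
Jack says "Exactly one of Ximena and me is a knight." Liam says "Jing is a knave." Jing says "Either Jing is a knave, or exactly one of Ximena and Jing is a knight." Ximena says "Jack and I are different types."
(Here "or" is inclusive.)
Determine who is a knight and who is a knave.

Jack is a knave, Liam is a knave, Jing is a knight, and Ximena is a knave.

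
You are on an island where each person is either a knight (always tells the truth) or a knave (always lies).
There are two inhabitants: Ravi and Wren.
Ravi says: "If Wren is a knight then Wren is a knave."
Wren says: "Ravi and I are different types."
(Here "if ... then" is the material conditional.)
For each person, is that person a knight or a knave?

Suppose Ravi is a knight. Then Ravi's statement "if Wren is a knight then Wren is a knave" would have to be true. Checking the 2 ways to assign the others, none is consistent with every speaker.
(For instance, with Wren=knight, Ravi's claim "if Wren is a knight then Wren is a knave" comes out false where it would need to be true.)
So Ravi must be a knave, making "if Wren is a knight then Wren is a knave" false. Taking Ravi=knave, Wren=knight, each remaining statement checks out:
  Wren (knight): "Ravi and I are different types" — true. ✓
This is the unique consistent assignment.

Knights: Wren. Knaves: Ravi.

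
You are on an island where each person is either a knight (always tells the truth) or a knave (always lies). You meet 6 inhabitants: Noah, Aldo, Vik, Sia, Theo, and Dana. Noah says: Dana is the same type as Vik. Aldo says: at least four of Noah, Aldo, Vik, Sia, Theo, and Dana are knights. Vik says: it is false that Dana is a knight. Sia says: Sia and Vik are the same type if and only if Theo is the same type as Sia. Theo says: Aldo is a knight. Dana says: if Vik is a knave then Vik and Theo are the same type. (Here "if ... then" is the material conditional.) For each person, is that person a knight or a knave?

Noah is a knave, so "Dana is the same type as Vik" must be false — and it is.
Aldo (knave): "at least four of Noah, Aldo, Vik, Sia, Theo, and Dana are knights" — false. ✓
Vik is a knave, and the claim "it is false that Dana is a knight" is indeed false.
Sia is a knight; "Sia and Vik are the same type if and only if Theo is the same type as Sia" is true, as required.
Theo (knave): "Aldo is a knight" — false. ✓
As a knight, Dana's statement "if Vik is a knave then Vik and Theo are the same type" should be true; it is.

Noah is a knave, Aldo is a knave, Vik is a knave, Sia is a knight, Theo is a knave, and Dana is a knight.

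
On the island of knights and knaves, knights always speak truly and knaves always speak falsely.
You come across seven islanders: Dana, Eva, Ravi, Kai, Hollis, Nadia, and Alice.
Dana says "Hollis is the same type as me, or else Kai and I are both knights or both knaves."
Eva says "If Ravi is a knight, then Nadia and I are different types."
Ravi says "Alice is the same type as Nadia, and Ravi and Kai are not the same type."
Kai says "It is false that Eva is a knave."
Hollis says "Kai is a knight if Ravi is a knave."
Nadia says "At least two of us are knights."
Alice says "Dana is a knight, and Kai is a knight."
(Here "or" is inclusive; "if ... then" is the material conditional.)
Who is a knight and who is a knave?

Dana is a knave, Eva is a knight, Ravi is a knave, Kai is a knight, Hollis is a knight, Nadia is a knight, and Alice is a knave.

Since Dana is a knave, "Hollis is the same type as me, or else Kai and I are both knights or both knaves" needs to be False, which holds.
As a knight, Eva's statement "if Ravi is a knight, then Nadia and I are different types" should be True; it is.
As a knave, Ravi's statement "Alice is the same type as Nadia, and Ravi and Kai are not the same type" should be False; it is.
Kai is a knight; "it is false that Eva is a knave" is True, as required.
Hollis (knight): "Kai is a knight if Ravi is a knave" — True. ✓
Nadia is a knight, and the claim "at least two of us are knights" is indeed True.
Alice is a knave, and the claim "Dana is a knight, and Kai is a knight" is indeed False.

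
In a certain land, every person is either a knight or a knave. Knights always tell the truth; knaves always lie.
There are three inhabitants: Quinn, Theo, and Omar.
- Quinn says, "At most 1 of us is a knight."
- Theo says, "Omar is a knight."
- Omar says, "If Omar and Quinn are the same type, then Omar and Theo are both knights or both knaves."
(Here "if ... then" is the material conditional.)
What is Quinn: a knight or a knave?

Quinn is a knave.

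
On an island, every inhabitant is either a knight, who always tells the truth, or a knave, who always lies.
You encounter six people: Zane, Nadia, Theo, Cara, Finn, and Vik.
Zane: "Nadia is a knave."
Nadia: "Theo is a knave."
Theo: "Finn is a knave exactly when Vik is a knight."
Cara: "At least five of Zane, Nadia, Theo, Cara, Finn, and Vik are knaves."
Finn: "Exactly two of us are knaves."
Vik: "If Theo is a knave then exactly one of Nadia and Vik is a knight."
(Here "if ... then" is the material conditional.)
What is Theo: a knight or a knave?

Theo is a knight.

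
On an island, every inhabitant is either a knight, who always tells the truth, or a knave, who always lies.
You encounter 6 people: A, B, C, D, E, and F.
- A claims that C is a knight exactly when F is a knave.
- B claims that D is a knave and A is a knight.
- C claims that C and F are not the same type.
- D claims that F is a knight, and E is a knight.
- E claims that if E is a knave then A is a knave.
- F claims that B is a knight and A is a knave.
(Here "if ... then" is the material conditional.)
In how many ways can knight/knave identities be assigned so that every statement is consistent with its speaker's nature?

3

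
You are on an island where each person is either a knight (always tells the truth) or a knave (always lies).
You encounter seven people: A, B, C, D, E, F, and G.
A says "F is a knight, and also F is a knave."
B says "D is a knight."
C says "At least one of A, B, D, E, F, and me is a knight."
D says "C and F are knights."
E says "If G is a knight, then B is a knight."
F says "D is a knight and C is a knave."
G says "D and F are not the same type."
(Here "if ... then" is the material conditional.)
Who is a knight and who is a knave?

A is a knave, so "F is a knight, and also F is a knave" must be false — and it is.
Since B is a knave, "D is a knight" needs to be false, which holds.
C is a knight; "at least one of A, B, D, E, F, and me is a knight" is true, as required.
As a knave, D's statement "C and F are knights" should be false; it is.
As a knight, E's statement "if G is a knight, then B is a knight" should be true; it is.
F is a knave, so "D is a knight and C is a knave" must be false — and it is.
Since G is a knave, "D and F are not the same type" needs to be false, which holds.

A is a knave, B is a knave, C is a knight, D is a knave, E is a knight, F is a knave, and G is a knave.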